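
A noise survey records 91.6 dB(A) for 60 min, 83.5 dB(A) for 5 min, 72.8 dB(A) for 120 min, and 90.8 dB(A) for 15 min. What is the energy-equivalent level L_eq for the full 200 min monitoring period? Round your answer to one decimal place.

The energy average is taken in the linear domain: L_eq = 10·log₁₀[(Σ tᵢ·10^(Lᵢ/10))/T], T = 200 min.
Σ tᵢ·10^(Lᵢ/10) = 60·10^(91.6/10) + 5·10^(83.5/10) + 120·10^(72.8/10) + 15·10^(90.8/10) = 1.082e+11.
L_eq = 10·log₁₀(1.082e+11/200) = 87.33 dB(A).

87.3 dB(A)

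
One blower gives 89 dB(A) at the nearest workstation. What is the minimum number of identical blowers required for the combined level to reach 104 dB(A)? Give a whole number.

Need L₁ + 10·log₁₀ N ≥ 104, i.e. log₁₀ N ≥ 1.50.
N ≥ 10^(15.0/10) = 31.623, so N = 32.

32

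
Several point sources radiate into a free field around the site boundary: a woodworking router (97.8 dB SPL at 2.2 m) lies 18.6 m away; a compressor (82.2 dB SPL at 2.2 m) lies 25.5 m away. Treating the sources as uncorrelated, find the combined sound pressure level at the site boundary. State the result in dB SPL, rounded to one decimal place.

79.3 dB SPL

Propagate each source to the receiver with L = L_ref − 20·log₁₀(r/r_ref), then add intensities.
woodworking router: 97.8 − 20·log₁₀(18.6/2.2) = 97.8 − 18.54 = 79.26 dB SPL.
compressor: 82.2 − 20·log₁₀(25.5/2.2) = 82.2 − 21.28 = 60.92 dB SPL.
Σ 10^(L/10) = 8.553e+07 → L_total = 10·log₁₀(8.553e+07) = 79.32 dB SPL.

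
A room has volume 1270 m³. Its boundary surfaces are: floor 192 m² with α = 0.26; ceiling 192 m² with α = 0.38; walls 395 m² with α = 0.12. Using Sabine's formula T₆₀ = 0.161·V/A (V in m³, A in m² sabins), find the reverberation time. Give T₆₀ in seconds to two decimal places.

1.20 s

Summing Sᵢαᵢ: 192·0.26 + 192·0.38 + 395·0.12 = 170.28 m².
T₆₀ = 0.161·V/A = 0.161·1270/170.28 = 1.201 s.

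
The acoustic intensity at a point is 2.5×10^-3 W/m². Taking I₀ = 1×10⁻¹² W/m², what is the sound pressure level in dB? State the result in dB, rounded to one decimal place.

94.0 dB

Dividing by I₀ shifts the exponent by 12: I/I₀ = 2.5×10^9.
L = 10·(0.3979 + 9) = 93.98 dB.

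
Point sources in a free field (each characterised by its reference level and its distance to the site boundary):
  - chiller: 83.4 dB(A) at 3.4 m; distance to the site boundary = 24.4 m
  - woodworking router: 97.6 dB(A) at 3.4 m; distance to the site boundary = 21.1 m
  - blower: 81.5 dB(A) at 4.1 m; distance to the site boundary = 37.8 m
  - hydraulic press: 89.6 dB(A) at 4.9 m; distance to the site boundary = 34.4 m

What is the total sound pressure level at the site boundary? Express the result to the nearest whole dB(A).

82 dB(A)

Apply inverse-square spreading to bring every level to the receiver, then sum 10^(L/10).
chiller: 83.4 − 20·log₁₀(24.4/3.4) = 83.4 − 17.12 = 66.28 dB(A).
woodworking router: 97.6 − 20·log₁₀(21.1/3.4) = 97.6 − 15.86 = 81.74 dB(A).
blower: 81.5 − 20·log₁₀(37.8/4.1) = 81.5 − 19.29 = 62.21 dB(A).
hydraulic press: 89.6 − 20·log₁₀(34.4/4.9) = 89.6 − 16.93 = 72.67 dB(A).
Σ 10^(L/10) = 1.738e+08 → L_total = 10·log₁₀(1.738e+08) = 82.40 dB(A).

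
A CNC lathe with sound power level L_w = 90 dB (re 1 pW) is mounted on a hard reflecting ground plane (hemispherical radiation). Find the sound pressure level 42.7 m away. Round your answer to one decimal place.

49.4 dB

L_p = L_w − 10·log₁₀(2π·r²) with r = 42.7 m.
2π·r² = 1.146e+04 m², 10·log₁₀ of that is 40.590 dB.
L_p = 90 − 40.590 = 49.41 dB.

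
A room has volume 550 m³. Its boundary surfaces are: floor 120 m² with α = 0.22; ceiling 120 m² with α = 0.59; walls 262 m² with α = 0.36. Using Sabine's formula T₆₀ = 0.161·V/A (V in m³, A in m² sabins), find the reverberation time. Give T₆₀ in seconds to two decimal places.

0.46 s

A = Σ Sᵢαᵢ = 120·0.22 + 120·0.59 + 262·0.36 = 191.52 m².
T₆₀ = 0.161·V/A = 0.161·550/191.52 = 0.462 s.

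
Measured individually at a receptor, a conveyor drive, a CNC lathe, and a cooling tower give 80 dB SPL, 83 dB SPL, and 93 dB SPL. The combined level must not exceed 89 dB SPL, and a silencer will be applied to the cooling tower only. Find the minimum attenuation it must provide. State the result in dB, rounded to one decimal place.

The untreated sources together contribute 10^(80/10) + 10^(83/10) = 2.995e+08, i.e. 84.76 dB SPL.
To meet 89 dB SPL overall, the treated cooling tower may contribute at most 10^(89/10) − 2.995e+08 = 4.948e+08, i.e. 86.94 dB SPL.
So the cooling tower must be reduced from 93 to 86.94 dB SPL: IL = 6.06 dB.

6.1 dB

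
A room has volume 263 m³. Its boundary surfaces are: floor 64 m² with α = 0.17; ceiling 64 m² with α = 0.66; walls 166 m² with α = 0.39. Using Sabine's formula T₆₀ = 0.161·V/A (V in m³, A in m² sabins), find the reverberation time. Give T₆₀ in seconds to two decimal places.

0.36 s

Summing Sᵢαᵢ: 64·0.17 + 64·0.66 + 166·0.39 = 117.86 m².
T₆₀ = 0.161·V/A = 0.161·263/117.86 = 0.359 s.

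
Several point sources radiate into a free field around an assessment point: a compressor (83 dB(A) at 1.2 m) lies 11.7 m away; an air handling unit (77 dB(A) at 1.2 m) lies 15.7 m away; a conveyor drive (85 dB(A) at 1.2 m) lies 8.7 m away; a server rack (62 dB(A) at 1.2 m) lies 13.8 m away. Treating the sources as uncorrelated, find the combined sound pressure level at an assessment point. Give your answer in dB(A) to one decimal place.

Propagate each source to the receiver with L = L_ref − 20·log₁₀(r/r_ref), then add intensities.
compressor: 83 − 20·log₁₀(11.7/1.2) = 83 − 19.78 = 63.22 dB(A).
air handling unit: 77 − 20·log₁₀(15.7/1.2) = 77 − 22.33 = 54.67 dB(A).
conveyor drive: 85 − 20·log₁₀(8.7/1.2) = 85 − 17.21 = 67.79 dB(A).
server rack: 62 − 20·log₁₀(13.8/1.2) = 62 − 21.21 = 40.79 dB(A).
Σ 10^(L/10) = 8.420e+06 → L_total = 10·log₁₀(8.420e+06) = 69.25 dB(A).

69.3 dB(A)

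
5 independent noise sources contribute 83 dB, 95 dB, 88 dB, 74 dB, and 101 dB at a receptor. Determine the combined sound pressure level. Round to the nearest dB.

For uncorrelated sources the intensities add, so convert each level to linear form, sum, and take 10·log₁₀ of the total.
Σ 10^(L/10) = 10^(83/10) + 10^(95/10) + 10^(88/10) + 10^(74/10) + 10^(101/10) = 1.661e+10.
L_total = 10·log₁₀(1.661e+10) = 102.20 dB.

102 dB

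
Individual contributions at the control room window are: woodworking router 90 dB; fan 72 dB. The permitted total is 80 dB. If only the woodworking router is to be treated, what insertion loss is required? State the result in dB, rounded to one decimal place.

10.7 dB

Fixed contribution from the other source: Σ 10^(L/10) = 10^(72/10) = 1.585e+07 (72.00 dB).
To meet 80 dB overall, the treated woodworking router may contribute at most 10^(80/10) − 1.585e+07 = 8.415e+07, i.e. 79.25 dB.
Required insertion loss = 90 − 79.25 = 10.75 dB.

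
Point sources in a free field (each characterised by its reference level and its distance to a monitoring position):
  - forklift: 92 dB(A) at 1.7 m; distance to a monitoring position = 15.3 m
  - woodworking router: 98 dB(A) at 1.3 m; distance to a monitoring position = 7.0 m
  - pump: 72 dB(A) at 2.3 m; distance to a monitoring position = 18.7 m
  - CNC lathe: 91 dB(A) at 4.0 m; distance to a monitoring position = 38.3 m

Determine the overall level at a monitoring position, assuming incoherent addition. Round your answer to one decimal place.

Apply inverse-square spreading to bring every level to the receiver, then sum 10^(L/10).
forklift: 92 − 20·log₁₀(15.3/1.7) = 92 − 19.08 = 72.92 dB(A).
woodworking router: 98 − 20·log₁₀(7.0/1.3) = 98 − 14.62 = 83.38 dB(A).
pump: 72 − 20·log₁₀(18.7/2.3) = 72 − 18.20 = 53.80 dB(A).
CNC lathe: 91 − 20·log₁₀(38.3/4.0) = 91 − 19.62 = 71.38 dB(A).
Σ 10^(L/10) = 2.512e+08 → L_total = 10·log₁₀(2.512e+08) = 84.00 dB(A).

84.0 dB(A)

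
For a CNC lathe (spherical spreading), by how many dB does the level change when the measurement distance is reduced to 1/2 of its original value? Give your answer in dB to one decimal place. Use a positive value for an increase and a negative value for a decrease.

Point-source spreading: ΔL = −20·log₁₀(r₂/r₁).
ΔL = −20·log₁₀(0.5) = +6.02 dB.

+6.0 dB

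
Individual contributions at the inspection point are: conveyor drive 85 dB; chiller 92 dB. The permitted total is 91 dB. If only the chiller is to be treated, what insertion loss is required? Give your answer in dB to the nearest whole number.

The untreated sources together contribute 10^(85/10) = 3.162e+08, i.e. 85.00 dB.
To meet 91 dB overall, the treated chiller may contribute at most 10^(91/10) − 3.162e+08 = 9.427e+08, i.e. 89.74 dB.
Required insertion loss = 92 − 89.74 = 2.26 dB.

2 dB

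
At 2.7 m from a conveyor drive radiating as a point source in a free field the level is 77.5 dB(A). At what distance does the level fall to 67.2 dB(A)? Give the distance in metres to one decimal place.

8.8 m

For a point source L₁ − L₂ = 20·log₁₀(r₂/r₁), so r₂ = r₁·10^((L₁−L₂)/20).
r₂ = 2.7·10^((77.5−67.2)/20) = 2.7·10^(10.3/20) = 8.84 m.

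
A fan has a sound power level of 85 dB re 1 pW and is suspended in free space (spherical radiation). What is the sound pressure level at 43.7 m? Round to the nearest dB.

L_p = L_w − 10·log₁₀(4π·r²) with r = 43.7 m.
4π·r² = 2.4e+04 m², 10·log₁₀ of that is 43.802 dB.
L_p = 85 − 43.802 = 41.20 dB.

41 dB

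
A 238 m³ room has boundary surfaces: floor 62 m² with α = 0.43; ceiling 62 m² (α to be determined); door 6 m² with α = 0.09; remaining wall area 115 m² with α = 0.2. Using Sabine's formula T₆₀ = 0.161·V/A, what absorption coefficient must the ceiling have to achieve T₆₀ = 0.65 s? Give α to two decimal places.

0.14

Required total absorption A = 0.161·238/0.65 = 58.95 m².
Absorption from the other surfaces = 62·0.43 + 6·0.09 + 115·0.2 = 50.20 m², so the ceiling must supply 8.75 m² over 62 m².
α = 8.75/62 = 0.141.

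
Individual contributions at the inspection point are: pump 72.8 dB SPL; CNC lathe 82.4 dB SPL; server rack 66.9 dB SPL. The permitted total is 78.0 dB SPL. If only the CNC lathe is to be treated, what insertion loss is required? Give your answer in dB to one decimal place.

6.5 dB

Everything except the CNC lathe sums to 10^(72.8/10) + 10^(66.9/10) = 2.395e+07 in linear terms, 73.79 dB SPL.
To meet 78.0 dB SPL overall, the treated CNC lathe may contribute at most 10^(78.0/10) − 2.395e+07 = 3.914e+07, i.e. 75.93 dB SPL.
Required insertion loss = 82.4 − 75.93 = 6.47 dB.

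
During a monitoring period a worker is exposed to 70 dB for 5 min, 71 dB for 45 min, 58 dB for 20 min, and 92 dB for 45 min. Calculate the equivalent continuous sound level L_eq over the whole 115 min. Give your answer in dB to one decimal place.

88.0 dB

The energy average is taken in the linear domain: L_eq = 10·log₁₀[(Σ tᵢ·10^(Lᵢ/10))/T], T = 115 min.
Σ tᵢ·10^(Lᵢ/10) = 5·10^(70/10) + 45·10^(71/10) + 20·10^(58/10) + 45·10^(92/10) = 7.195e+10.
L_eq = 10·log₁₀(7.195e+10/115) = 87.96 dB.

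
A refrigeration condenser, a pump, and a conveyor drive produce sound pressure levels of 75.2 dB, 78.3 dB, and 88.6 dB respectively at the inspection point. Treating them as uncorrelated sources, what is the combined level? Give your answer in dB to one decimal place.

89.2 dB

Incoherent sources combine by intensity addition: L_total = 10·log₁₀(Σ 10^(L_i/10)).
Σ 10^(L/10) = 10^(75.2/10) + 10^(78.3/10) + 10^(88.6/10) = 8.252e+08.
L_total = 10·log₁₀(8.252e+08) = 89.17 dB.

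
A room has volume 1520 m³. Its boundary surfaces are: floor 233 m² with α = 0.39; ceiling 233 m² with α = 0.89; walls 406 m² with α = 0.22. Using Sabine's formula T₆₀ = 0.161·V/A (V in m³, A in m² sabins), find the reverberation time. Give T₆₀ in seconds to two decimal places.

Total absorption A = 233·0.39 + 233·0.89 + 406·0.22 = 387.56 m² sabins.
T₆₀ = 0.161·V/A = 0.161·1520/387.56 = 0.631 s.

0.63 s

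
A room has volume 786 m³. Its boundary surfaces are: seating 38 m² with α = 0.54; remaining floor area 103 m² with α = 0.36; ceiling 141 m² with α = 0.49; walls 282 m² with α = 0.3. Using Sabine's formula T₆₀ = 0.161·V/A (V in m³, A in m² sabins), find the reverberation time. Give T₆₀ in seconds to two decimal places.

0.60 s

Summing Sᵢαᵢ: 38·0.54 + 103·0.36 + 141·0.49 + 282·0.3 = 211.29 m².
T₆₀ = 0.161 × 786 / 211.29 = 0.599 s.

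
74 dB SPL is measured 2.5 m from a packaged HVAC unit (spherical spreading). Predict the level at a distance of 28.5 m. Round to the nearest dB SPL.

Spherical spreading from a point source gives a 20·log₁₀(r₂/r₁) drop.
L₂ = 74 − 20·log₁₀(28.5/2.5) = 74 − 21.138 = 52.86 dB SPL.

53 dB SPL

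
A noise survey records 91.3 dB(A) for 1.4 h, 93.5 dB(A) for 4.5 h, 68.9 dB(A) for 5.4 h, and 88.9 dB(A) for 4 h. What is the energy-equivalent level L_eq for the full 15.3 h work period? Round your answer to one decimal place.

89.9 dB(A)

The energy average is taken in the linear domain: L_eq = 10·log₁₀[(Σ tᵢ·10^(Lᵢ/10))/T], T = 15.3 h.
Σ tᵢ·10^(Lᵢ/10) = 1.4·10^(91.3/10) + 4.5·10^(93.5/10) + 5.4·10^(68.9/10) + 4·10^(88.9/10) = 1.511e+10.
L_eq = 10·log₁₀(1.511e+10/15.3) = 89.95 dB(A).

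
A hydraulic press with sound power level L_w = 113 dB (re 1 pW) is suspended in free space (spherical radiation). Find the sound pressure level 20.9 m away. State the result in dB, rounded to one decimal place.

75.6 dB

L_p = L_w − 10·log₁₀(4π·r²) with r = 20.9 m.
4π·r² = 5489 m², 10·log₁₀ of that is 37.395 dB.
L_p = 113 − 37.395 = 75.60 dB.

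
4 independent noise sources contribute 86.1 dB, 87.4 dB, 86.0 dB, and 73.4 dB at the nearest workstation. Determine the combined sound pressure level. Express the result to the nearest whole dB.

91 dB

For uncorrelated sources the intensities add, so convert each level to linear form, sum, and take 10·log₁₀ of the total.
Σ 10^(L/10) = 10^(86.1/10) + 10^(87.4/10) + 10^(86.0/10) + 10^(73.4/10) = 1.377e+09.
L_total = 10·log₁₀(1.377e+09) = 91.39 dB.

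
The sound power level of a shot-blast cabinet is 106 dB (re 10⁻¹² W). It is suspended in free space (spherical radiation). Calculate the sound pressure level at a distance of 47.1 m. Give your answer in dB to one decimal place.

61.5 dB

Free-field spherical radiation: L_p = L_w − 10·log₁₀(4π·r²), r = 47.1 m.
4π·r² = 2.788e+04 m², 10·log₁₀ of that is 44.453 dB.
L_p = 106 − 44.453 = 61.55 dB.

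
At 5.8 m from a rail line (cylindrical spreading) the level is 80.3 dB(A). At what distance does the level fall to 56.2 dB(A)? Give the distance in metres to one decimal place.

Line-source spreading drops the level by 10·log₁₀(r₂/r₁); inverting, r₂/r₁ = 10^(ΔL/10).
r₂ = 5.8·10^((80.3−56.2)/10) = 5.8·10^(24.1/10) = 1490.83 m.

1490.8 m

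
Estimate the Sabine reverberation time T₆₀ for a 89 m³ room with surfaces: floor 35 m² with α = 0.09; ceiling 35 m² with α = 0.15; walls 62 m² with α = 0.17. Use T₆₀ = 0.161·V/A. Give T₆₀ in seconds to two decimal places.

Summing Sᵢαᵢ: 35·0.09 + 35·0.15 + 62·0.17 = 18.94 m².
T₆₀ = 0.161 × 89 / 18.94 = 0.757 s.

0.76 s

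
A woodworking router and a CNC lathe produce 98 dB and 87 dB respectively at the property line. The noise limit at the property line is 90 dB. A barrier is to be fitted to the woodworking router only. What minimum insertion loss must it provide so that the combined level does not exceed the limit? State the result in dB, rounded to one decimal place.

11.0 dB

Fixed contribution from the other source: Σ 10^(L/10) = 10^(87/10) = 5.012e+08 (87.00 dB).
To meet 90 dB overall, the treated woodworking router may contribute at most 10^(90/10) − 5.012e+08 = 4.988e+08, i.e. 86.98 dB.
Required insertion loss = 98 − 86.98 = 11.02 dB.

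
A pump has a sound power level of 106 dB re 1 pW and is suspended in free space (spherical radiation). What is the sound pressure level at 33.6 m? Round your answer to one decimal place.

64.5 dB

L_p = L_w − 10·log₁₀(4π·r²) with r = 33.6 m.
4π·r² = 1.419e+04 m², 10·log₁₀ of that is 41.519 dB.
L_p = 106 − 41.519 = 64.48 dB.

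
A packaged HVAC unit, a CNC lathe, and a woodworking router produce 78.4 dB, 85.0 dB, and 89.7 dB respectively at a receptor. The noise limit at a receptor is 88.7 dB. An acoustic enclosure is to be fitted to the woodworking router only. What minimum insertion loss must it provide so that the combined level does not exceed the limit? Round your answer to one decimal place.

4.2 dB

Everything except the woodworking router sums to 10^(78.4/10) + 10^(85.0/10) = 3.854e+08 in linear terms, 85.86 dB.
The limit corresponds to 10^(88.7/10) = 7.413e+08; subtracting the fixed part leaves 3.559e+08 for the woodworking router, i.e. 85.51 dB.
Required insertion loss = 89.7 − 85.51 = 4.19 dB.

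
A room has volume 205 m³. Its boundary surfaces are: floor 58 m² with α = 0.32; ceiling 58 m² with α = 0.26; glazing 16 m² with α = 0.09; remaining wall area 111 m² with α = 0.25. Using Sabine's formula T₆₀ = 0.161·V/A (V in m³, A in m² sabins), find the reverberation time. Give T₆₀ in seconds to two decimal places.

0.53 s

A = Σ Sᵢαᵢ = 58·0.32 + 58·0.26 + 16·0.09 + 111·0.25 = 62.83 m².
T₆₀ = 0.161 × 205 / 62.83 = 0.525 s.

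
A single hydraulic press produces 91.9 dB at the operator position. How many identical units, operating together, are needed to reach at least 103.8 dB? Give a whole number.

The shortfall is 103.8 − 91.9 = 11.9 dB, and N units add 10·log₁₀ N, so need 10·log₁₀ N ≥ 11.9.
N ≥ 10^(11.9/10) = 15.488, so N = 16.

16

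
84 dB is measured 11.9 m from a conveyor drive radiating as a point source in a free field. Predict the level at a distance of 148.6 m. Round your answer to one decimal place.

62.1 dB

Spherical spreading from a point source gives a 20·log₁₀(r₂/r₁) drop.
L₂ = 84 − 20·log₁₀(148.6/11.9) = 84 − 21.929 = 62.07 dB.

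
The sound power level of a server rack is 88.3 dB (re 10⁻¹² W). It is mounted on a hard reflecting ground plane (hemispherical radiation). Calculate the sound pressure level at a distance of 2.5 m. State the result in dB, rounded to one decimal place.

Free-field hemispherical radiation: L_p = L_w − 10·log₁₀(2π·r²), r = 2.5 m.
2π·r² = 39.27 m², 10·log₁₀ of that is 15.941 dB.
L_p = 88.3 − 15.941 = 72.36 dB.

72.4 dB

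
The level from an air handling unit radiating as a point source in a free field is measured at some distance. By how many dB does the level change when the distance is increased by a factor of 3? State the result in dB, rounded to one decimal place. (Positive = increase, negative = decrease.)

-9.5 dB

A point source loses 6 dB per doubling of distance; generally ΔL = −20·log₁₀(r₂/r₁).
ΔL = −20·log₁₀(3) = -9.54 dB.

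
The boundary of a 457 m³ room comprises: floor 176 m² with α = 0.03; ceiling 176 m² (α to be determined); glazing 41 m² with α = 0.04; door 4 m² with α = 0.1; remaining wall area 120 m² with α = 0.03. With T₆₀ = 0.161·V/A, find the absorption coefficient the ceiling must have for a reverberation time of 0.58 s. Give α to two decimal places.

From T₆₀ = 0.161·V/A, the target T₆₀ = 0.58 s needs A = 0.161·457/0.58 = 126.86 m².
Absorption from the other surfaces = 176·0.03 + 41·0.04 + 4·0.1 + 120·0.03 = 10.92 m², so the ceiling must supply 115.94 m² over 176 m².
α = 115.94/176 = 0.659.

0.66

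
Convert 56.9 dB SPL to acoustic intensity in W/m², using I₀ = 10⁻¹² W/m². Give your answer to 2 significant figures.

4.9e-07 W/m²

L = 10·log₁₀(I/I₀) ⇒ I = I₀·10^(L/10) = 10⁻¹² × 10^5.69.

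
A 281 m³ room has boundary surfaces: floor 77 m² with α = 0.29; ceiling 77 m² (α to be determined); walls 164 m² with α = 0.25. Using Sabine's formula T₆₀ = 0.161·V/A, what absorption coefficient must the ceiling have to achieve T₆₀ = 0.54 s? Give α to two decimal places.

A = 0.161·V/T₆₀ = 0.161·281/0.54 = 83.78 m² sabins.
Absorption from the other surfaces = 77·0.29 + 164·0.25 = 63.33 m², so the ceiling must supply 20.45 m² over 77 m².
α = 20.45/77 = 0.266.

0.27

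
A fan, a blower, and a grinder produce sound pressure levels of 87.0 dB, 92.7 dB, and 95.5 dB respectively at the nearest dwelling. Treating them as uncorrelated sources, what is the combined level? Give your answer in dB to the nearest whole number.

For uncorrelated sources the intensities add, so convert each level to linear form, sum, and take 10·log₁₀ of the total.
Σ 10^(L/10) = 10^(87.0/10) + 10^(92.7/10) + 10^(95.5/10) = 5.911e+09.
L_total = 10·log₁₀(5.911e+09) = 97.72 dB.

98 dB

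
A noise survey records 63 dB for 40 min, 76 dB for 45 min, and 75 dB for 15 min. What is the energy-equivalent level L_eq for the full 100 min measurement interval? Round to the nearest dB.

74 dB

The energy average is taken in the linear domain: L_eq = 10·log₁₀[(Σ tᵢ·10^(Lᵢ/10))/T], T = 100 min.
Σ tᵢ·10^(Lᵢ/10) = 40·10^(63/10) + 45·10^(76/10) + 15·10^(75/10) = 2.346e+09.
L_eq = 10·log₁₀(2.346e+09/100) = 73.70 dB.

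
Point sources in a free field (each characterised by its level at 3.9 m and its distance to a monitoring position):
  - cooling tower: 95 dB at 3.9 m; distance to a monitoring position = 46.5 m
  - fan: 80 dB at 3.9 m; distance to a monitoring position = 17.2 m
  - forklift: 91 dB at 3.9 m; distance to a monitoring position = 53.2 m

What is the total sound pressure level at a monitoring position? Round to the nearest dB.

75 dB

Propagate each source to the receiver with L = L_ref − 20·log₁₀(r/r_ref), then add intensities.
cooling tower: 95 − 20·log₁₀(46.5/3.9) = 95 − 21.53 = 73.47 dB.
fan: 80 − 20·log₁₀(17.2/3.9) = 80 − 12.89 = 67.11 dB.
forklift: 91 − 20·log₁₀(53.2/3.9) = 91 − 22.70 = 68.30 dB.
Σ 10^(L/10) = 3.415e+07 → L_total = 10·log₁₀(3.415e+07) = 75.33 dB.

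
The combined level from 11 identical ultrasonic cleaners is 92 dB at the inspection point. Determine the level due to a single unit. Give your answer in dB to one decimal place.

Dividing the total intensity by 11 lowers the level by 10·log₁₀ 11 = 10.414 dB: L₁ = 92 − 10.414.

81.6 dB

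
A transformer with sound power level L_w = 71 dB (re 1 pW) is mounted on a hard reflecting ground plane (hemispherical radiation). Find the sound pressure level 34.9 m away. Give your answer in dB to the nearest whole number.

Free-field hemispherical radiation: L_p = L_w − 10·log₁₀(2π·r²), r = 34.9 m.
2π·r² = 7653 m², 10·log₁₀ of that is 38.838 dB.
L_p = 71 − 38.838 = 32.16 dB.

32 dB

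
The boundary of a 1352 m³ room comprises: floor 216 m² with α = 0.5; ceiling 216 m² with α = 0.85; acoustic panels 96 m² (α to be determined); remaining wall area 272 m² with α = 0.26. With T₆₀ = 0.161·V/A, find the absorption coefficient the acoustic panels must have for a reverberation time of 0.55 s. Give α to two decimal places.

A = 0.161·V/T₆₀ = 0.161·1352/0.55 = 395.77 m² sabins.
Absorption from the other surfaces = 216·0.5 + 216·0.85 + 272·0.26 = 362.32 m², so the acoustic panels must supply 33.45 m² over 96 m².
α = 33.45/96 = 0.348.

0.35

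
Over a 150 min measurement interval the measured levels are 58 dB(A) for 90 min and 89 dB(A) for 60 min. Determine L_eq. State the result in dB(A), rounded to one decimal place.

85.0 dB(A)

Weight each interval's intensity by its duration and average over T = 150 min:
Σ tᵢ·10^(Lᵢ/10) = 90·10^(58/10) + 60·10^(89/10) = 4.772e+10.
L_eq = 10·log₁₀(4.772e+10/150) = 85.03 dB(A).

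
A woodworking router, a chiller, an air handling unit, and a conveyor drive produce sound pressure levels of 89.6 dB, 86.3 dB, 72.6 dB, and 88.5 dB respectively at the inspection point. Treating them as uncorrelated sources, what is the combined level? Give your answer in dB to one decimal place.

For uncorrelated sources the intensities add, so convert each level to linear form, sum, and take 10·log₁₀ of the total.
Σ 10^(L/10) = 10^(89.6/10) + 10^(86.3/10) + 10^(72.6/10) + 10^(88.5/10) = 2.065e+09.
L_total = 10·log₁₀(2.065e+09) = 93.15 dB.

93.1 dB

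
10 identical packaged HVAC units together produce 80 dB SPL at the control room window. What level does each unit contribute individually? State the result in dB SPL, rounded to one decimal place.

For N identical incoherent sources L_total = L₁ + 10·log₁₀ N, so L₁ = 80 − 10·log₁₀(10) = 80 − 10.000.

70.0 dB SPL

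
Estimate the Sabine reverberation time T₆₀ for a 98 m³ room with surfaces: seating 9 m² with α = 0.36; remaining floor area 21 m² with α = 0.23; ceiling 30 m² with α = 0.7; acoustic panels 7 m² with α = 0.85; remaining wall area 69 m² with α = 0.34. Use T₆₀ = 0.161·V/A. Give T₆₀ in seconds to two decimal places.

Total absorption A = 9·0.36 + 21·0.23 + 30·0.7 + 7·0.85 + 69·0.34 = 58.48 m² sabins.
T₆₀ = 0.161·V/A = 0.161·98/58.48 = 0.270 s.

0.27 s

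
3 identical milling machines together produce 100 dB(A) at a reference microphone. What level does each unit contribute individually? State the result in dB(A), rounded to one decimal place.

95.2 dB(A)

3 equal contributions raise the level by 10·log₁₀ 3 = 4.771 dB, so each unit alone gives 100 − 4.771.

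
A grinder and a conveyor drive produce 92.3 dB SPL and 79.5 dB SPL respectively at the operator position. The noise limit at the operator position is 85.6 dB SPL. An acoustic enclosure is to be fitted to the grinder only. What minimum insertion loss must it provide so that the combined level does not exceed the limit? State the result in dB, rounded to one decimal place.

7.9 dB

The untreated sources together contribute 10^(79.5/10) = 8.913e+07, i.e. 79.50 dB SPL.
To meet 85.6 dB SPL overall, the treated grinder may contribute at most 10^(85.6/10) − 8.913e+07 = 2.740e+08, i.e. 84.38 dB SPL.
Required insertion loss = 92.3 − 84.38 = 7.92 dB.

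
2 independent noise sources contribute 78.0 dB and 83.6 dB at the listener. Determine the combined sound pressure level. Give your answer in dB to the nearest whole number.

85 dB

Incoherent sources combine by intensity addition: L_total = 10·log₁₀(Σ 10^(L_i/10)).
Σ 10^(L/10) = 10^(78.0/10) + 10^(83.6/10) = 2.922e+08.
L_total = 10·log₁₀(2.922e+08) = 84.66 dB.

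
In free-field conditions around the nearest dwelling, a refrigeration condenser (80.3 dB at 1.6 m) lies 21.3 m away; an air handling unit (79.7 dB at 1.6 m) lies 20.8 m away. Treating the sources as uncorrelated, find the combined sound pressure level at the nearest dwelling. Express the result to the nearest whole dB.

Apply inverse-square spreading to bring every level to the receiver, then sum 10^(L/10).
refrigeration condenser: 80.3 − 20·log₁₀(21.3/1.6) = 80.3 − 22.49 = 57.81 dB.
air handling unit: 79.7 − 20·log₁₀(20.8/1.6) = 79.7 − 22.28 = 57.42 dB.
Σ 10^(L/10) = 1.157e+06 → L_total = 10·log₁₀(1.157e+06) = 60.63 dB.

61 dB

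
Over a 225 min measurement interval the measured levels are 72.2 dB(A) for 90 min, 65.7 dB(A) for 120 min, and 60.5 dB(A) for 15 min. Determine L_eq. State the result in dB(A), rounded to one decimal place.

The energy average is taken in the linear domain: L_eq = 10·log₁₀[(Σ tᵢ·10^(Lᵢ/10))/T], T = 225 min.
Σ tᵢ·10^(Lᵢ/10) = 90·10^(72.2/10) + 120·10^(65.7/10) + 15·10^(60.5/10) = 1.956e+09.
L_eq = 10·log₁₀(1.956e+09/225) = 69.39 dB(A).

69.4 dB(A)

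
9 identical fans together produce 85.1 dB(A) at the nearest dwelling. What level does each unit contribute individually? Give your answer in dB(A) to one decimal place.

Dividing the total intensity by 9 lowers the level by 10·log₁₀ 9 = 9.542 dB: L₁ = 85.1 − 9.542.

75.6 dB(A)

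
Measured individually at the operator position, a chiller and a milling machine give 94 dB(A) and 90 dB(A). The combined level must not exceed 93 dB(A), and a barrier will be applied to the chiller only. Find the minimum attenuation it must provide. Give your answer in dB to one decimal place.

4.0 dB

Everything except the chiller sums to 10^(90/10) = 1.000e+09 in linear terms, 90.00 dB(A).
The limit corresponds to 10^(93/10) = 1.995e+09; subtracting the fixed part leaves 9.953e+08 for the chiller, i.e. 89.98 dB(A).
So the chiller must be reduced from 94 to 89.98 dB(A): IL = 4.02 dB.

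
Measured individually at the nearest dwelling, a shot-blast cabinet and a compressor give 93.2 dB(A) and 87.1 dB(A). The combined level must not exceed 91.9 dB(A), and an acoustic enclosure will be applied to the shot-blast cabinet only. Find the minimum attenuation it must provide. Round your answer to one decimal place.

3.0 dB

Fixed contribution from the other source: Σ 10^(L/10) = 10^(87.1/10) = 5.129e+08 (87.10 dB(A)).
The limit corresponds to 10^(91.9/10) = 1.549e+09; subtracting the fixed part leaves 1.036e+09 for the shot-blast cabinet, i.e. 90.15 dB(A).
Required insertion loss = 93.2 − 90.15 = 3.05 dB.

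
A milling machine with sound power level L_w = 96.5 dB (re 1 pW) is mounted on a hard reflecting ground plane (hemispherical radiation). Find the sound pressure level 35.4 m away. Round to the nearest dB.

Free-field hemispherical radiation: L_p = L_w − 10·log₁₀(2π·r²), r = 35.4 m.
2π·r² = 7874 m², 10·log₁₀ of that is 38.962 dB.
L_p = 96.5 − 38.962 = 57.54 dB.

58 dB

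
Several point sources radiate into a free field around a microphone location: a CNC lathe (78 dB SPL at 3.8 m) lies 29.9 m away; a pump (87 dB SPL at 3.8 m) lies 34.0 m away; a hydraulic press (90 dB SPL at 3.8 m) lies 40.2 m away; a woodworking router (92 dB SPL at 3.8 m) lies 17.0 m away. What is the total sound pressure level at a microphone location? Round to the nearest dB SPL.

80 dB SPL

First find each source's level at the receiver (point-source: −20·log₁₀(r/r_ref)), then combine on an intensity basis.
CNC lathe: 78 − 20·log₁₀(29.9/3.8) = 78 − 17.92 = 60.08 dB SPL.
pump: 87 − 20·log₁₀(34.0/3.8) = 87 − 19.03 = 67.97 dB SPL.
hydraulic press: 90 − 20·log₁₀(40.2/3.8) = 90 − 20.49 = 69.51 dB SPL.
woodworking router: 92 − 20·log₁₀(17.0/3.8) = 92 − 13.01 = 78.99 dB SPL.
Σ 10^(L/10) = 9.540e+07 → L_total = 10·log₁₀(9.540e+07) = 79.80 dB SPL.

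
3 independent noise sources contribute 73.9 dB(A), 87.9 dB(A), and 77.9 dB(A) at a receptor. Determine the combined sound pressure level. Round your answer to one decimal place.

88.5 dB(A)

Incoherent sources combine by intensity addition: L_total = 10·log₁₀(Σ 10^(L_i/10)).
Σ 10^(L/10) = 10^(73.9/10) + 10^(87.9/10) + 10^(77.9/10) = 7.028e+08.
L_total = 10·log₁₀(7.028e+08) = 88.47 dB(A).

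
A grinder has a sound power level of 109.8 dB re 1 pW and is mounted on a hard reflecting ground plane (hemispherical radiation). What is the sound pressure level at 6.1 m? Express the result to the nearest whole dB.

The power spreads over a hemisphere of area 2π·r², so L_p = L_w − 10·log₁₀(2π·r²).
2π·r² = 233.8 m², 10·log₁₀ of that is 23.688 dB.
L_p = 109.8 − 23.688 = 86.11 dB.

86 dB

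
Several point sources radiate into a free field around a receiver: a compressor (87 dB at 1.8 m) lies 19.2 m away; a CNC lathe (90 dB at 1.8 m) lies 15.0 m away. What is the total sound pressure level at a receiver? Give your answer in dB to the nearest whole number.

First find each source's level at the receiver (point-source: −20·log₁₀(r/r_ref)), then combine on an intensity basis.
compressor: 87 − 20·log₁₀(19.2/1.8) = 87 − 20.56 = 66.44 dB.
CNC lathe: 90 − 20·log₁₀(15.0/1.8) = 90 − 18.42 = 71.58 dB.
Σ 10^(L/10) = 1.880e+07 → L_total = 10·log₁₀(1.880e+07) = 72.74 dB.

73 dB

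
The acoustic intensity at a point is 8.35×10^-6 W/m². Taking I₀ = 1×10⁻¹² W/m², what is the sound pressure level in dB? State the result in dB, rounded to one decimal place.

Dividing by I₀ shifts the exponent by 12: I/I₀ = 8.35×10^6.
L = 10·(0.9217 + 6) = 69.22 dB.

69.2 dB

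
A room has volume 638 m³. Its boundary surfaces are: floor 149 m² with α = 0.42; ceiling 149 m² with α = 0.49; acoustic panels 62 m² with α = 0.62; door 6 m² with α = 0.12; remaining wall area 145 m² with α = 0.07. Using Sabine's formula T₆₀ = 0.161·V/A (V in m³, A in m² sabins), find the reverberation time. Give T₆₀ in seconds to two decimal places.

A = Σ Sᵢαᵢ = 149·0.42 + 149·0.49 + 62·0.62 + 6·0.12 + 145·0.07 = 184.90 m².
T₆₀ = 0.161 × 638 / 184.90 = 0.556 s.

0.56 s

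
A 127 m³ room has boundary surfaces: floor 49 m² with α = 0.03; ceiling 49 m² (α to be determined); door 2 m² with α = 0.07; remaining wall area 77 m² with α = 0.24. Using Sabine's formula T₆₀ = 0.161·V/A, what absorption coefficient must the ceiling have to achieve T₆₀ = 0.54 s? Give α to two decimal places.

0.36

A = 0.161·V/T₆₀ = 0.161·127/0.54 = 37.86 m² sabins.
Absorption from the other surfaces = 49·0.03 + 2·0.07 + 77·0.24 = 20.09 m², so the ceiling must supply 17.77 m² over 49 m².
α = 17.77/49 = 0.363.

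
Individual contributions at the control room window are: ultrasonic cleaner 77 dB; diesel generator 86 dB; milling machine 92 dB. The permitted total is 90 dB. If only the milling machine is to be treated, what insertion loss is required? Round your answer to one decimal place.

4.6 dB

Everything except the milling machine sums to 10^(77/10) + 10^(86/10) = 4.482e+08 in linear terms, 86.51 dB.
To meet 90 dB overall, the treated milling machine may contribute at most 10^(90/10) − 4.482e+08 = 5.518e+08, i.e. 87.42 dB.
So the milling machine must be reduced from 92 to 87.42 dB: IL = 4.58 dB.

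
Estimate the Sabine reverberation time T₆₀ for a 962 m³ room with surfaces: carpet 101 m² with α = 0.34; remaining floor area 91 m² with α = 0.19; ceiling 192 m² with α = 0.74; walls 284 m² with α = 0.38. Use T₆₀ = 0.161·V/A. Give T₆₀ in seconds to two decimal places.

Total absorption A = 101·0.34 + 91·0.19 + 192·0.74 + 284·0.38 = 301.63 m² sabins.
T₆₀ = 0.161·V/A = 0.161·962/301.63 = 0.513 s.

0.51 s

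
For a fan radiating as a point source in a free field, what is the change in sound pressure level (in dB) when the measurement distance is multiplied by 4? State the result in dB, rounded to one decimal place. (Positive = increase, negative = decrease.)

-12.0 dB

Point-source spreading: ΔL = −20·log₁₀(r₂/r₁).
ΔL = −20·log₁₀(4) = -12.04 dB.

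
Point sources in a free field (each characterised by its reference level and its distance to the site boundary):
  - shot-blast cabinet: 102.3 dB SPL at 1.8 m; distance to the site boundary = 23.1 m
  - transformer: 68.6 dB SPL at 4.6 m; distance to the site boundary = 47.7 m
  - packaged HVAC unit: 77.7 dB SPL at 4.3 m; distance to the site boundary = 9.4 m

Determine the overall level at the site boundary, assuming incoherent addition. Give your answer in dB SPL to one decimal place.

80.6 dB SPL

First find each source's level at the receiver (point-source: −20·log₁₀(r/r_ref)), then combine on an intensity basis.
shot-blast cabinet: 102.3 − 20·log₁₀(23.1/1.8) = 102.3 − 22.17 = 80.13 dB SPL.
transformer: 68.6 − 20·log₁₀(47.7/4.6) = 68.6 − 20.32 = 48.28 dB SPL.
packaged HVAC unit: 77.7 − 20·log₁₀(9.4/4.3) = 77.7 − 6.79 = 70.91 dB SPL.
Σ 10^(L/10) = 1.155e+08 → L_total = 10·log₁₀(1.155e+08) = 80.63 dB SPL.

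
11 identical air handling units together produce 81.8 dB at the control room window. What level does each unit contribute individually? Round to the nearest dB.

71 dB

11 equal contributions raise the level by 10·log₁₀ 11 = 10.414 dB, so each unit alone gives 81.8 − 10.414.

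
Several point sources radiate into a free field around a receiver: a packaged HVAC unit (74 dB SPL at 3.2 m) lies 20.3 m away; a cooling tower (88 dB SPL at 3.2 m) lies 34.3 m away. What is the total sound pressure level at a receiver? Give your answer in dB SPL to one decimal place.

67.9 dB SPL

Propagate each source to the receiver with L = L_ref − 20·log₁₀(r/r_ref), then add intensities.
packaged HVAC unit: 74 − 20·log₁₀(20.3/3.2) = 74 − 16.05 = 57.95 dB SPL.
cooling tower: 88 − 20·log₁₀(34.3/3.2) = 88 − 20.60 = 67.40 dB SPL.
Σ 10^(L/10) = 6.116e+06 → L_total = 10·log₁₀(6.116e+06) = 67.86 dB SPL.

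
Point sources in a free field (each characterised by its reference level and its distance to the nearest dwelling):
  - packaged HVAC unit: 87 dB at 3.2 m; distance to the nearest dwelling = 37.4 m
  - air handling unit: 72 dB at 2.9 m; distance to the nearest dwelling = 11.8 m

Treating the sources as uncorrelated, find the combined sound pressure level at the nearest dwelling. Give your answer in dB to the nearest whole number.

67 dB

Apply inverse-square spreading to bring every level to the receiver, then sum 10^(L/10).
packaged HVAC unit: 87 − 20·log₁₀(37.4/3.2) = 87 − 21.35 = 65.65 dB.
air handling unit: 72 − 20·log₁₀(11.8/2.9) = 72 − 12.19 = 59.81 dB.
Σ 10^(L/10) = 4.626e+06 → L_total = 10·log₁₀(4.626e+06) = 66.65 dB.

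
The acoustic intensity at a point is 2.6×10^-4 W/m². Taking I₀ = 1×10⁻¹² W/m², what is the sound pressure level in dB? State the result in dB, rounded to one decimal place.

L = 10·log₁₀(I/I₀) = 10·log₁₀(2.6×10^-4/10⁻¹²) = 10·log₁₀(2.6×10^8).
L = 10·(0.4150 + 8) = 84.15 dB.

84.1 dB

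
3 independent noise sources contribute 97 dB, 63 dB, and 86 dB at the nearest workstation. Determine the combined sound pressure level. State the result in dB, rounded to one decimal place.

For uncorrelated sources the intensities add, so convert each level to linear form, sum, and take 10·log₁₀ of the total.
Σ 10^(L/10) = 10^(97/10) + 10^(63/10) + 10^(86/10) = 5.412e+09.
L_total = 10·log₁₀(5.412e+09) = 97.33 dB.

97.3 dB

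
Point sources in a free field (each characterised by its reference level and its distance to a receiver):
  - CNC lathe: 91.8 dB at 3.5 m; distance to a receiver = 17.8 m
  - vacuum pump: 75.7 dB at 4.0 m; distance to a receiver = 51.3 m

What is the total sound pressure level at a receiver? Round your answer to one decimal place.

77.7 dB

Apply inverse-square spreading to bring every level to the receiver, then sum 10^(L/10).
CNC lathe: 91.8 − 20·log₁₀(17.8/3.5) = 91.8 − 14.13 = 77.67 dB.
vacuum pump: 75.7 − 20·log₁₀(51.3/4.0) = 75.7 − 22.16 = 53.54 dB.
Σ 10^(L/10) = 5.874e+07 → L_total = 10·log₁₀(5.874e+07) = 77.69 dB.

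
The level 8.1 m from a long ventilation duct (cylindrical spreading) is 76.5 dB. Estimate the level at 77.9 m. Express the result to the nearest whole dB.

67 dB

For a line source, L₂ = L₁ − 10·log₁₀(r₂/r₁).
L₂ = 76.5 − 10·log₁₀(77.9/8.1) = 76.5 − 9.831 = 66.67 dB.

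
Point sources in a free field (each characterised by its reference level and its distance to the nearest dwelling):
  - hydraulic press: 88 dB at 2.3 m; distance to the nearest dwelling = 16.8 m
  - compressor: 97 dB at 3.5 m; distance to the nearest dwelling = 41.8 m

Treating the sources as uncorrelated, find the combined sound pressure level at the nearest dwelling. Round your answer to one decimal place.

76.7 dB

Apply inverse-square spreading to bring every level to the receiver, then sum 10^(L/10).
hydraulic press: 88 − 20·log₁₀(16.8/2.3) = 88 − 17.27 = 70.73 dB.
compressor: 97 − 20·log₁₀(41.8/3.5) = 97 − 21.54 = 75.46 dB.
Σ 10^(L/10) = 4.696e+07 → L_total = 10·log₁₀(4.696e+07) = 76.72 dB.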